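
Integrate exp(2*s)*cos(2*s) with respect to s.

exp(2*s)*sin(2*s)/4 + exp(2*s)*cos(2*s)/4 + C

Let I denote the integral. Integrate by parts with u = cos(2*s), dv = exp(2*s) ds, so v = exp(2*s)/2: I = exp(2*s)*cos(2*s)/2 + ∫ exp(2*s)*sin(2*s) ds.
Apply parts again with u = sin(2*s), dv = exp(2*s) ds: ∫ exp(2*s)*sin(2*s) ds = exp(2*s)*sin(2*s)/2 − I. Substituting back brings back I: I = exp(2*s)*sin(2*s)/2 + exp(2*s)*cos(2*s)/2 − I.
Solving for I: (1 + 1)·I equals the remaining terms, so I = (1/2)·(exp(2*s)*sin(2*s)/2 + exp(2*s)*cos(2*s)/2).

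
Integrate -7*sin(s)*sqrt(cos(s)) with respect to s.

14*cos(s)**(3/2)/3 + C

Let u = cos(s), so du = (-sin(s)) ds.
Rewriting, the integral becomes 7·∫ √u du = 7·(2/3)u^(3/2).
Substituting back, u = cos(s).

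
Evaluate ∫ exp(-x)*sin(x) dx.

Let I denote the integral. Integrate by parts with u = sin(x), dv = exp(-x) dx, so v = -exp(-x): I = -exp(-x)*sin(x) + ∫ exp(-x)*cos(x) dx.
Apply parts again with u = cos(x), dv = exp(-x) dx: ∫ exp(-x)*cos(x) dx = -exp(-x)*cos(x) − I. Substituting back brings back I: I = -exp(-x)*sin(x) - exp(-x)*cos(x) − I.
Solving for I: (1 + 1)·I equals the remaining terms, so I = (1/2)·(-exp(-x)*sin(x) - exp(-x)*cos(x)).

-exp(-x)*sin(x)/2 - exp(-x)*cos(x)/2 + C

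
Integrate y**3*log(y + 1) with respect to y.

y**4*log(y + 1)/4 - y**4/16 + y**3/12 - y**2/8 + y/4 - log(y + 1)/4 + C

Use integration by parts with u = log(y + 1), dv = y**3 dy.
Then du = 1/(y + 1) dy and v = y**4/4.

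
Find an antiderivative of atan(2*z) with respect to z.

z*atan(2*z) - log(4*z**2 + 1)/4 + C

Use integration by parts with u = arctan(2*z), dv = dz.
Then du = 2/(4*z**2 + 1) dz.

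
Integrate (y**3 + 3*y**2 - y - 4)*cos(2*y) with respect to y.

y**3*sin(2*y)/2 + 3*y**2*sin(2*y)/2 + 3*y**2*cos(2*y)/4 - 5*y*sin(2*y)/4 + 3*y*cos(2*y)/2 - 11*sin(2*y)/4 - 5*cos(2*y)/8 + C

Use integration by parts with u = y**3 + 3*y**2 - y - 4, dv = cos(2*y) dy, so v = sin(2*y)/2.
Apply parts 3 times (tabular method): alternate signs, differentiate u down to 0, integrate dv up.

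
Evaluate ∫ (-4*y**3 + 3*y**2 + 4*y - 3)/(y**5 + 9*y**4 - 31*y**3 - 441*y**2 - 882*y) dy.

Factor the denominator: y*(y - 7)*(y + 3)*(y + 6)*(y + 7).
Partial-fraction decomposition: 186/(49*(y + 7)) - 105/(26*(y + 6)) + 1/(3*(y + 3)) - 60/(637*(y - 7)) + 1/(294*y).
Integrate each term: A/(y−a) contributes A·log|y−a|.

log(y)/294 - 60*log(y - 7)/637 + log(y + 3)/3 - 105*log(y + 6)/26 + 186*log(y + 7)/49 + C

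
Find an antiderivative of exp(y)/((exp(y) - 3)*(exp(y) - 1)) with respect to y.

log(exp(y) - 3)/2 - log(exp(y) - 1)/2 + C

Let u = e^y, du = e^y dy.
The integral becomes ∫ du/((u-1)(u-3)); decompose into partial fractions.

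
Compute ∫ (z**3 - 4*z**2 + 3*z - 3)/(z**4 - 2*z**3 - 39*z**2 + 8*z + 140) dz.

11*log(z - 7)/36 + log(z - 2)/28 - 11*log(z + 2)/36 + 27*log(z + 5)/28 + C

Factor the denominator: (z - 7)*(z - 2)*(z + 2)*(z + 5).
Partial-fraction decomposition: 27/(28*(z + 5)) - 11/(36*(z + 2)) + 1/(28*(z - 2)) + 11/(36*(z - 7)).
Integrate each term: A/(z−a) contributes A·log|z−a|.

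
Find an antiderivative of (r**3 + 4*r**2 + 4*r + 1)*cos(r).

Use integration by parts with u = r**3 + 4*r**2 + 4*r + 1, dv = cos(r) dr, so v = sin(r).
Apply parts 3 times (tabular method): alternate signs, differentiate u down to 0, integrate dv up.

r**3*sin(r) + 4*r**2*sin(r) + 3*r**2*cos(r) - 2*r*sin(r) + 8*r*cos(r) - 7*sin(r) - 2*cos(r) + C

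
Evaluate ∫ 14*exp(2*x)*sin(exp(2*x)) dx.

Let u = exp(2*x), so du = (2*exp(2*x)) dx.
Rewriting, the integral becomes 7·∫ sin(u) du = 7·-cos(u).
Substituting back, u = exp(2*x).

-7*cos(exp(2*x)) + C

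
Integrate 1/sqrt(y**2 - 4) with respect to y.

log(y + sqrt(y**2 - 4)) + C

Substitute y = 2·sec(θ), so dy = 2·sec(θ)*tan(θ) dθ and the radical becomes sqrt(y**2 - 4) = 2·tan(θ) by the Pythagorean identity.
Integrate the resulting trig expression in θ, then back-substitute sec(θ) = y/2, tan(θ) = sqrt(y**2 - 4)/2 (absorbing any constant into C).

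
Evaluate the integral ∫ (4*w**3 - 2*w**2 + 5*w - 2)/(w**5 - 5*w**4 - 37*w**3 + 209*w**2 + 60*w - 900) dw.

Factor the denominator: (w - 5)**2*(w - 3)*(w + 2)*(w + 6).
Partial-fraction decomposition: -2/(9*(w + 6)) + 13/(245*(w + 2)) + 103/(180*(w - 3)) - 79/(196*(w - 5)) + 43/(14*(w - 5)**2).
Integrate each term; A/(w−a) gives A·log|w−a|; A/(w−a)² gives −A/(w−a).

-79*log(w - 5)/196 + 103*log(w - 3)/180 + 13*log(w + 2)/245 - 2*log(w + 6)/9 - 43/(14*w - 70) + C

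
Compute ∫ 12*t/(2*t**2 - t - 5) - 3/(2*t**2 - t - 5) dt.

3*log(2*t**2 - t - 5) + C

Let u = 2*t**2 - t - 5, so du = (4*t - 1) dt.
Rewriting, the integral becomes 3·∫ 1/u du = 3·log(u).
Substituting back, u = 2*t**2 - t - 5.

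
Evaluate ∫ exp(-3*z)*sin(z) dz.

Let I denote the integral. Integrate by parts with u = sin(z), dv = exp(-3*z) dz, so v = -exp(-3*z)/3: I = -exp(-3*z)*sin(z)/3 + (1/3)·∫ exp(-3*z)*cos(z) dz.
Apply parts again with u = cos(z), dv = exp(-3*z) dz: ∫ exp(-3*z)*cos(z) dz = -exp(-3*z)*cos(z)/3 − (1/3)·I. Substituting back brings back I: I = -exp(-3*z)*sin(z)/3 - exp(-3*z)*cos(z)/9 − (1/9)·I.
Solving for I: (1 + 1/9)·I equals the remaining terms, so I = (9/10)·(-exp(-3*z)*sin(z)/3 - exp(-3*z)*cos(z)/9).

-3*exp(-3*z)*sin(z)/10 - exp(-3*z)*cos(z)/10 + C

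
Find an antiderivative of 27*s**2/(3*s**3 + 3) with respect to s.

Let u = 3*s**3 + 3, so du = (9*s**2) ds.
Rewriting, the integral becomes 3·∫ 1/u du = 3·log(u).
Substituting back, u = 3*s**3 + 3.

3*log(3*s**3 + 3) + C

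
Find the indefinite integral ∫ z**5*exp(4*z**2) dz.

Let u = z², du = 2z dz; rewrite as (1/2)∫ u^2·exp(4u) du.
Now integrate by parts 2 times.

(8*z**4 - 4*z**2 + 1)*exp(4*z**2)/64 + C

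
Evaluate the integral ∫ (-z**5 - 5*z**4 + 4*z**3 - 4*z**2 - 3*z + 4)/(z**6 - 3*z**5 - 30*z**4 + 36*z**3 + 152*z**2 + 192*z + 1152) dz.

-271*log(z - 6)/144 + 53*log(z - 4)/56 - 293*log(z + 3)/819 + 7*log(z + 4)/20 - 59*log(z**2 + 4)/2080 - 87*atan(z/2)/1040 + C

Factor the denominator: (z - 6)*(z - 4)*(z + 3)*(z + 4)*(z**2 + 4).
Partial-fraction decomposition: -(59*z + 174)/(1040*(z**2 + 4)) + 7/(20*(z + 4)) - 293/(819*(z + 3)) + 53/(56*(z - 4)) - 271/(144*(z - 6)).
Integrate each term; A/(z−a) gives A·log|z−a|; the (Bz+D)/(z²+p²) term gives a log and an atan.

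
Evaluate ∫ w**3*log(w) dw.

Use integration by parts with u = log(w), dv = w**3 dw.
Then du = 1/w dw and v = w**4/4.

w**4*log(w)/4 - w**4/16 + C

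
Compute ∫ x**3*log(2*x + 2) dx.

x**4*log(2*x + 2)/4 - x**4/16 + x**3/12 - x**2/8 + x/4 - log(x + 1)/4 + C

Use integration by parts with u = log(2*x + 2), dv = x**3 dx.
Then du = 2/(2*x + 2) dx and v = x**4/4.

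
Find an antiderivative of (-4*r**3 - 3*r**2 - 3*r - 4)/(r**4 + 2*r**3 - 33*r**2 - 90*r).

2*log(r)/45 - 497*log(r - 6)/297 + 43*log(r + 3)/27 - 218*log(r + 5)/55 + C

Factor the denominator: r*(r - 6)*(r + 3)*(r + 5).
Partial-fraction decomposition: -218/(55*(r + 5)) + 43/(27*(r + 3)) - 497/(297*(r - 6)) + 2/(45*r).
Integrate each term: A/(r−a) contributes A·log|r−a|.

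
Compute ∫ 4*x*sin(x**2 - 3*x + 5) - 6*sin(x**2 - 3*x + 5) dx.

Let u = x**2 - 3*x + 5, so du = (2*x - 3) dx.
Rewriting, the integral becomes 2·∫ sin(u) du = 2·-cos(u).
Substituting back, u = x**2 - 3*x + 5.

-2*cos(x**2 - 3*x + 5) + C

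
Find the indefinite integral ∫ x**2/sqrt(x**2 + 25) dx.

x*sqrt(x**2 + 25)/2 - 25*log(x + sqrt(x**2 + 25))/2 + C

Substitute x = 5·tan(θ), so dx = 5·sec(θ)^2 dθ and the radical becomes sqrt(x**2 + 25) = 5·sec(θ) by the Pythagorean identity.
Integrate the resulting trig expression in θ, then back-substitute tan(θ) = x/5, sec(θ) = sqrt(x**2 + 25)/5 (absorbing any constant into C).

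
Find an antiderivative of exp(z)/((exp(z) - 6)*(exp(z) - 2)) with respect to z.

Let u = e^z, du = e^z dz.
The integral becomes ∫ du/((u-2)(u-6)); decompose into partial fractions.

log(exp(z) - 6)/4 - log(exp(z) - 2)/4 + C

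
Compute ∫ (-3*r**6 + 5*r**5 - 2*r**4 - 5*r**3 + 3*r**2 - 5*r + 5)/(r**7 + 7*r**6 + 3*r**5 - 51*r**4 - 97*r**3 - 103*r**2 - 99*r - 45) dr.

-313*log(r - 3)/1920 - 29*log(r + 1)/64 + 1691*log(r + 3)/240 - 15755*log(r + 5)/1664 + log(r**2 + 1)/52 - 11*atan(r)/260 + 1/(8*r + 8) + C

Factor the denominator: (r - 3)*(r + 1)**2*(r + 3)*(r + 5)*(r**2 + 1).
Partial-fraction decomposition: (10*r - 11)/(260*(r**2 + 1)) - 15755/(1664*(r + 5)) + 1691/(240*(r + 3)) - 29/(64*(r + 1)) - 1/(8*(r + 1)**2) - 313/(1920*(r - 3)).
Integrate each term; A/(r−a) gives A·log|r−a|; the (Br+D)/(r²+p²) term gives a log and an atan.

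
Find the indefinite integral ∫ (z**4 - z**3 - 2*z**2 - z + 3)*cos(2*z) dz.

Use integration by parts with u = z**4 - z**3 - 2*z**2 - z + 3, dv = cos(2*z) dz, so v = sin(2*z)/2.
Apply parts 4 times (tabular method): alternate signs, differentiate u down to 0, integrate dv up.

z**4*sin(2*z)/2 - z**3*sin(2*z)/2 + z**3*cos(2*z) - 5*z**2*sin(2*z)/2 - 3*z**2*cos(2*z)/4 + z*sin(2*z)/4 - 5*z*cos(2*z)/2 + 11*sin(2*z)/4 + cos(2*z)/8 + C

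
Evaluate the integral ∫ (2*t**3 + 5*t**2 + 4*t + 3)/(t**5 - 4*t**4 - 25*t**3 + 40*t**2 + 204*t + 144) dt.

Factor the denominator: (t - 6)*(t - 4)*(t + 1)*(t + 2)*(t + 3).
Partial-fraction decomposition: -1/(7*(t + 3)) + 1/(48*(t + 2)) + 1/(35*(t + 1)) - 227/(420*(t - 4)) + 71/(112*(t - 6)).
Integrate each term: A/(t−a) contributes A·log|t−a|.

71*log(t - 6)/112 - 227*log(t - 4)/420 + log(t + 1)/35 + log(t + 2)/48 - log(t + 3)/7 + C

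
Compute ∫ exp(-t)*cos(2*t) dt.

2*exp(-t)*sin(2*t)/5 - exp(-t)*cos(2*t)/5 + C

Let I denote the integral. Integrate by parts with u = cos(2*t), dv = exp(-t) dt, so v = -exp(-t): I = -exp(-t)*cos(2*t) − 2·∫ exp(-t)*sin(2*t) dt.
Apply parts again with u = sin(2*t), dv = exp(-t) dt: ∫ exp(-t)*sin(2*t) dt = -exp(-t)*sin(2*t) + 2·I. Substituting back brings back I: I = 2*exp(-t)*sin(2*t) - exp(-t)*cos(2*t) − 4·I.
Solving for I: (1 + 4)·I equals the remaining terms, so I = (1/5)·(2*exp(-t)*sin(2*t) - exp(-t)*cos(2*t)).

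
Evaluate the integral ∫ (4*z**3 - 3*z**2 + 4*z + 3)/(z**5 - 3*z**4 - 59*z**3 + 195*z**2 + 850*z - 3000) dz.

Factor the denominator: (z - 5)**2*(z - 4)*(z + 5)*(z + 6).
Partial-fraction decomposition: -993/(1210*(z + 6)) + 148/(225*(z + 5)) + 227/(90*(z - 4)) - 7137/(3025*(z - 5)) + 224/(55*(z - 5)**2).
Integrate each term; A/(z−a) gives A·log|z−a|; A/(z−a)² gives −A/(z−a).

-7137*log(z - 5)/3025 + 227*log(z - 4)/90 + 148*log(z + 5)/225 - 993*log(z + 6)/1210 - 224/(55*z - 275) + C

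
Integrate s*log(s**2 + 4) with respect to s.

s**2*log(s**2 + 4)/2 - s**2/2 + 2*log(s**2 + 4) + C

Let u = s**2 + 4, so du = (2*s) ds.
The integral becomes (1/2)·∫ log(u) du; integrate by parts with u′=log(u), dv′=du.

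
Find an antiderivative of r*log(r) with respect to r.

Use integration by parts with u = log(r), dv = r dr.
Then du = 1/r dr and v = r**2/2.

r**2*log(r)/2 - r**2/4 + C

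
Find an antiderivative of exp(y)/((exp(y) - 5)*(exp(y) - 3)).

log(exp(y) - 5)/2 - log(exp(y) - 3)/2 + C

Let u = e^y, du = e^y dy.
The integral becomes ∫ du/((u-5)(u-3)); decompose into partial fractions.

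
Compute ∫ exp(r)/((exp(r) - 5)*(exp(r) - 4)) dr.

Let u = e^r, du = e^r dr.
The integral becomes ∫ du/((u-4)(u-5)); decompose into partial fractions.

log(exp(r) - 5) - log(exp(r) - 4) + C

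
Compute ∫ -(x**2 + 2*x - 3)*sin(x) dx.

x**2*cos(x) - 2*x*sin(x) + 2*x*cos(x) - 2*sin(x) - 5*cos(x) + C

Use integration by parts with u = x**2 + 2*x - 3, dv = -sin(x) dx, so v = cos(x).
Apply parts 2 times (tabular method): alternate signs, differentiate u down to 0, integrate dv up.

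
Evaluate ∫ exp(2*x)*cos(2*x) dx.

exp(2*x)*sin(2*x)/4 + exp(2*x)*cos(2*x)/4 + C

Let I denote the integral. Integrate by parts with u = cos(2*x), dv = exp(2*x) dx, so v = exp(2*x)/2: I = exp(2*x)*cos(2*x)/2 + ∫ exp(2*x)*sin(2*x) dx.
Apply parts again with u = sin(2*x), dv = exp(2*x) dx: ∫ exp(2*x)*sin(2*x) dx = exp(2*x)*sin(2*x)/2 − I. Substituting back brings back I: I = exp(2*x)*sin(2*x)/2 + exp(2*x)*cos(2*x)/2 − I.
Solving for I: (1 + 1)·I equals the remaining terms, so I = (1/2)·(exp(2*x)*sin(2*x)/2 + exp(2*x)*cos(2*x)/2).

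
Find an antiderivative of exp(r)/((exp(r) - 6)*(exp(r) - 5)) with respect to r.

log(exp(r) - 6) - log(exp(r) - 5) + C

Let u = e^r, du = e^r dr.
The integral becomes ∫ du/((u-5)(u-6)); decompose into partial fractions.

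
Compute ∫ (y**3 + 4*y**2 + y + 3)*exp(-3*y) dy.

Use integration by parts with u = y**3 + 4*y**2 + y + 3, dv = exp(-3*y) dy, so v = -exp(-3*y)/3.
Apply parts 3 times (tabular method): alternate signs, differentiate u down to 0, integrate dv up.

(-9*y**3 - 45*y**2 - 39*y - 40)*exp(-3*y)/27 + C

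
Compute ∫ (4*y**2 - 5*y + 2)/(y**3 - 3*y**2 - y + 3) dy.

Factor the denominator: (y - 3)*(y - 1)*(y + 1).
Partial-fraction decomposition: 11/(8*(y + 1)) - 1/(4*(y - 1)) + 23/(8*(y - 3)).
Integrate each term: A/(y−a) contributes A·log|y−a|.

23*log(y - 3)/8 - log(y - 1)/4 + 11*log(y + 1)/8 + C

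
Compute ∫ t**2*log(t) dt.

Use integration by parts with u = log(t), dv = t**2 dt.
Then du = 1/t dt and v = t**3/3.

t**3*log(t)/3 - t**3/9 + C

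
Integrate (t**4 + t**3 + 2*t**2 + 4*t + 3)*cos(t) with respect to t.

Use integration by parts with u = t**4 + t**3 + 2*t**2 + 4*t + 3, dv = cos(t) dt, so v = sin(t).
Apply parts 4 times (tabular method): alternate signs, differentiate u down to 0, integrate dv up.

t**4*sin(t) + t**3*sin(t) + 4*t**3*cos(t) - 10*t**2*sin(t) + 3*t**2*cos(t) - 2*t*sin(t) - 20*t*cos(t) + 23*sin(t) - 2*cos(t) + C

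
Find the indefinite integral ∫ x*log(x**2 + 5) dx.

x**2*log(x**2 + 5)/2 - x**2/2 + 5*log(x**2 + 5)/2 + C

Let u = x**2 + 5, so du = (2*x) dx.
The integral becomes (1/2)·∫ log(u) du; integrate by parts with u′=log(u), dv′=du.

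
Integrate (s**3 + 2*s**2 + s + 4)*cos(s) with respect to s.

Use integration by parts with u = s**3 + 2*s**2 + s + 4, dv = cos(s) ds, so v = sin(s).
Apply parts 3 times (tabular method): alternate signs, differentiate u down to 0, integrate dv up.

s**3*sin(s) + 2*s**2*sin(s) + 3*s**2*cos(s) - 5*s*sin(s) + 4*s*cos(s) - 5*cos(s) + C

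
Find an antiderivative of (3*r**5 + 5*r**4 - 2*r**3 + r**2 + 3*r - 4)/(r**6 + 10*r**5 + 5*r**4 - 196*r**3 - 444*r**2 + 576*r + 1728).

Factor the denominator: (r - 4)*(r - 2)*(r + 3)**2*(r + 4)*(r + 6).
Partial-fraction decomposition: 8201/(720*(r + 6)) - 52/(3*(r + 4)) + 93386/(11025*(r + 3)) - 274/(105*(r + 3)**2) - 83/(1200*(r - 2)) + 531/(980*(r - 4)).
Integrate each term; A/(r−a) gives A·log|r−a|; A/(r−a)² gives −A/(r−a).

531*log(r - 4)/980 - 83*log(r - 2)/1200 + 93386*log(r + 3)/11025 - 52*log(r + 4)/3 + 8201*log(r + 6)/720 + 274/(105*r + 315) + C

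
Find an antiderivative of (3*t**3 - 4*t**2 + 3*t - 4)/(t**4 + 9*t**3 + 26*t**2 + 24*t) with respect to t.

-log(t)/6 + 25*log(t + 2)/2 - 130*log(t + 3)/3 + 34*log(t + 4) + C

Factor the denominator: t*(t + 2)*(t + 3)*(t + 4).
Partial-fraction decomposition: 34/(t + 4) - 130/(3*(t + 3)) + 25/(2*(t + 2)) - 1/(6*t).
Integrate each term: A/(t−a) contributes A·log|t−a|.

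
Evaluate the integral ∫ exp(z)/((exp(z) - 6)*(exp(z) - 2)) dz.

Let u = e^z, du = e^z dz.
The integral becomes ∫ du/((u-6)(u-2)); decompose into partial fractions.

log(exp(z) - 6)/4 - log(exp(z) - 2)/4 + C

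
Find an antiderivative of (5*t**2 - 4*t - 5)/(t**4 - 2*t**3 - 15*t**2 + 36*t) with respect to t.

Factor the denominator: t*(t - 3)**2*(t + 4).
Partial-fraction decomposition: -13/(28*(t + 4)) + 38/(63*(t - 3)) + 4/(3*(t - 3)**2) - 5/(36*t).
Integrate each term; A/(t−a) gives A·log|t−a|; A/(t−a)² gives −A/(t−a).

-5*log(t)/36 + 38*log(t - 3)/63 - 13*log(t + 4)/28 - 4/(3*t - 9) + C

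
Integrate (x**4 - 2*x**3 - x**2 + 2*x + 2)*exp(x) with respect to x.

Use integration by parts with u = x**4 - 2*x**3 - x**2 + 2*x + 2, dv = exp(x) dx, so v = exp(x).
Apply parts 4 times (tabular method): alternate signs, differentiate u down to 0, integrate dv up.

(x**4 - 6*x**3 + 17*x**2 - 32*x + 34)*exp(x) + C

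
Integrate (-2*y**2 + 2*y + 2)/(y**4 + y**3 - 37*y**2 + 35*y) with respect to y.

Factor the denominator: y*(y - 5)*(y - 1)*(y + 7).
Partial-fraction decomposition: 55/(336*(y + 7)) - 1/(16*(y - 1)) - 19/(120*(y - 5)) + 2/(35*y).
Integrate each term: A/(y−a) contributes A·log|y−a|.

2*log(y)/35 - 19*log(y - 5)/120 - log(y - 1)/16 + 55*log(y + 7)/336 + C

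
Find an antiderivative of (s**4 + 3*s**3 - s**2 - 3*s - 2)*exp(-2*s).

Use integration by parts with u = s**4 + 3*s**3 - s**2 - 3*s - 2, dv = exp(-2*s) ds, so v = -exp(-2*s)/2.
Apply parts 4 times (tabular method): alternate signs, differentiate u down to 0, integrate dv up.

(-4*s**4 - 20*s**3 - 26*s**2 - 14*s + 1)*exp(-2*s)/8 + C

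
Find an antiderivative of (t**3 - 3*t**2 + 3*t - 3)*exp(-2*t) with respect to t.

(-4*t**3 + 6*t**2 - 6*t + 9)*exp(-2*t)/8 + C

Use integration by parts with u = t**3 - 3*t**2 + 3*t - 3, dv = exp(-2*t) dt, so v = -exp(-2*t)/2.
Apply parts 3 times (tabular method): alternate signs, differentiate u down to 0, integrate dv up.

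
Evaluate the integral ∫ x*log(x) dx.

Use integration by parts with u = log(x), dv = x dx.
Then du = 1/x dx and v = x**2/2.

x**2*log(x)/2 - x**2/4 + C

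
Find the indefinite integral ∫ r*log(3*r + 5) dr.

r**2*log(3*r + 5)/2 - r**2/4 + 5*r/6 - 25*log(3*r + 5)/18 + C

Use integration by parts with u = log(3*r + 5), dv = r dr.
Then du = 3/(3*r + 5) dr and v = r**2/2.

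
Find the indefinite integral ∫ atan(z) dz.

z*atan(z) - log(z**2 + 1)/2 + C

Use integration by parts with u = arctan(z), dv = dz.
Then du = 1/(z**2 + 1) dz.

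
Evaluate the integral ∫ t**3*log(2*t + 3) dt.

t**4*log(2*t + 3)/4 - t**4/16 + t**3/8 - 9*t**2/32 + 27*t/32 - 81*log(2*t + 3)/64 + C

Use integration by parts with u = log(2*t + 3), dv = t**3 dt.
Then du = 2/(2*t + 3) dt and v = t**4/4.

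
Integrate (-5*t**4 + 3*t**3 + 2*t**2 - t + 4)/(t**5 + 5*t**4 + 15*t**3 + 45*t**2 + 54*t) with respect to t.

2*log(t)/27 + 45*log(t + 2)/13 - 461*log(t + 3)/54 + log(t**2 + 9)/1404 + 2179*atan(t/3)/702 + C

Factor the denominator: t*(t + 2)*(t + 3)*(t**2 + 9).
Partial-fraction decomposition: (t + 6537)/(702*(t**2 + 9)) - 461/(54*(t + 3)) + 45/(13*(t + 2)) + 2/(27*t).
Integrate each term; A/(t−a) gives A·log|t−a|; the (Bt+D)/(t²+p²) term gives a log and an atan.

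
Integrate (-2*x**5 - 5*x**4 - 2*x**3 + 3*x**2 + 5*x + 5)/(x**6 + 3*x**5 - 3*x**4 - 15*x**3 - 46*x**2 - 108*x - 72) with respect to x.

Factor the denominator: (x - 3)*(x + 1)*(x + 2)*(x + 3)*(x**2 + 4).
Partial-fraction decomposition: -(299*x - 54)/(520*(x**2 + 4)) - 38/(39*(x + 3)) + 7/(40*(x + 2)) - 1/(20*(x + 1)) - 449/(780*(x - 3)).
Integrate each term; A/(x−a) gives A·log|x−a|; the (Bx+D)/(x²+p²) term gives a log and an atan.

-449*log(x - 3)/780 - log(x + 1)/20 + 7*log(x + 2)/40 - 38*log(x + 3)/39 - 23*log(x**2 + 4)/80 + 27*atan(x/2)/520 + C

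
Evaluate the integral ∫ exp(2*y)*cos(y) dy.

Let I denote the integral. Integrate by parts with u = cos(y), dv = exp(2*y) dy, so v = exp(2*y)/2: I = exp(2*y)*cos(y)/2 + (1/2)·∫ exp(2*y)*sin(y) dy.
Apply parts again with u = sin(y), dv = exp(2*y) dy: ∫ exp(2*y)*sin(y) dy = exp(2*y)*sin(y)/2 − (1/2)·I. Substituting back brings back I: I = exp(2*y)*sin(y)/4 + exp(2*y)*cos(y)/2 − (1/4)·I.
Solving for I: (1 + 1/4)·I equals the remaining terms, so I = (4/5)·(exp(2*y)*sin(y)/4 + exp(2*y)*cos(y)/2).

exp(2*y)*sin(y)/5 + 2*exp(2*y)*cos(y)/5 + C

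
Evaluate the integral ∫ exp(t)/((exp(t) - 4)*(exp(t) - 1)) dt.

Let u = e^t, du = e^t dt.
The integral becomes ∫ du/((u-4)(u-1)); decompose into partial fractions.

log(exp(t) - 4)/3 - log(exp(t) - 1)/3 + C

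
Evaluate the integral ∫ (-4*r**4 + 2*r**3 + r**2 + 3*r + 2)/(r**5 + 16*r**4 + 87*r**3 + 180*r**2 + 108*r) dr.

log(r)/54 + 3*log(r + 1)/25 - 188*log(r + 3)/27 + 1271*log(r + 6)/450 - 2798/(45*r + 270) + C

Factor the denominator: r*(r + 1)*(r + 3)*(r + 6)**2.
Partial-fraction decomposition: 1271/(450*(r + 6)) + 2798/(45*(r + 6)**2) - 188/(27*(r + 3)) + 3/(25*(r + 1)) + 1/(54*r).
Integrate each term; A/(r−a) gives A·log|r−a|; A/(r−a)² gives −A/(r−a).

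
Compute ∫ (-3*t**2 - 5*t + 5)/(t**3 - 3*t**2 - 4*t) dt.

Factor the denominator: t*(t - 4)*(t + 1).
Partial-fraction decomposition: 7/(5*(t + 1)) - 63/(20*(t - 4)) - 5/(4*t).
Integrate each term: A/(t−a) contributes A·log|t−a|.

-5*log(t)/4 - 63*log(t - 4)/20 + 7*log(t + 1)/5 + C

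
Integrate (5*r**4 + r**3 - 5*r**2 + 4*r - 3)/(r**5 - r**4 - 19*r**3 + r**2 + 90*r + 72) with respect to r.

Factor the denominator: (r - 4)*(r - 3)*(r + 1)*(r + 2)*(r + 3).
Partial-fraction decomposition: 53/(14*(r + 3)) - 41/(30*(r + 2)) - 1/(5*(r + 1)) - 33/(10*(r - 3)) + 1277/(210*(r - 4)).
Integrate each term: A/(r−a) contributes A·log|r−a|.

1277*log(r - 4)/210 - 33*log(r - 3)/10 - log(r + 1)/5 - 41*log(r + 2)/30 + 53*log(r + 3)/14 + C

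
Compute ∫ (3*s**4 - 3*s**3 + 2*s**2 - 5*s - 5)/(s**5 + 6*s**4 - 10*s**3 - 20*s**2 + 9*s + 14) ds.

17*log(s - 2)/81 + log(s - 1)/4 - 37*log(s + 1)/54 + 1045*log(s + 7)/324 - 2/(9*s + 9) + C

Factor the denominator: (s - 2)*(s - 1)*(s + 1)**2*(s + 7).
Partial-fraction decomposition: 1045/(324*(s + 7)) - 37/(54*(s + 1)) + 2/(9*(s + 1)**2) + 1/(4*(s - 1)) + 17/(81*(s - 2)).
Integrate each term; A/(s−a) gives A·log|s−a|; A/(s−a)² gives −A/(s−a).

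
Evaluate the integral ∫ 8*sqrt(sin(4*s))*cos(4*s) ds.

Let u = sin(4*s), so du = (4*cos(4*s)) ds.
Rewriting, the integral becomes 2·∫ √u du = 2·(2/3)u^(3/2).
Substituting back, u = sin(4*s).

4*sin(4*s)**(3/2)/3 + C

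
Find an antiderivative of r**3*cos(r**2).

r**2*sin(r**2)/2 + cos(r**2)/2 + C

Let u = r², du = 2r dr; rewrite as (1/2)∫ u^1·cos(1u) du.
Now integrate by parts 1 time.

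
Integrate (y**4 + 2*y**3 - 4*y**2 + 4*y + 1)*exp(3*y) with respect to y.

Use integration by parts with u = y**4 + 2*y**3 - 4*y**2 + 4*y + 1, dv = exp(3*y) dy, so v = exp(3*y)/3.
Apply parts 4 times (tabular method): alternate signs, differentiate u down to 0, integrate dv up.

(27*y**4 + 18*y**3 - 126*y**2 + 192*y - 37)*exp(3*y)/81 + C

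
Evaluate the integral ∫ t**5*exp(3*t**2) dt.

(9*t**4 - 6*t**2 + 2)*exp(3*t**2)/54 + C

Let u = t², du = 2t dt; rewrite as (1/2)∫ u^2·exp(3u) du.
Now integrate by parts 2 times.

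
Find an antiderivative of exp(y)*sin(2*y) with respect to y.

Let I denote the integral. Integrate by parts with u = sin(2*y), dv = exp(y) dy, so v = exp(y): I = exp(y)*sin(2*y) − 2·∫ exp(y)*cos(2*y) dy.
Apply parts again with u = cos(2*y), dv = exp(y) dy: ∫ exp(y)*cos(2*y) dy = exp(y)*cos(2*y) + 2·I. Substituting back brings back I: I = exp(y)*sin(2*y) - 2*exp(y)*cos(2*y) − 4·I.
Solving for I: (1 + 4)·I equals the remaining terms, so I = (1/5)·(exp(y)*sin(2*y) - 2*exp(y)*cos(2*y)).

exp(y)*sin(2*y)/5 - 2*exp(y)*cos(2*y)/5 + C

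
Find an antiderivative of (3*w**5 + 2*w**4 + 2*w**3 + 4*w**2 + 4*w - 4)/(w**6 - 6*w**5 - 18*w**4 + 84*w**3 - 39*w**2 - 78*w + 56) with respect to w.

Factor the denominator: (w - 7)*(w - 2)*(w - 1)**2*(w + 1)*(w + 4).
Partial-fraction decomposition: 1322/(2475*(w + 4)) - 7/(288*(w + 1)) + 173/(225*(w - 1)) + 11/(60*(w - 1)**2) - 82/(45*(w - 2)) + 56129/(15840*(w - 7)).
Integrate each term; A/(w−a) gives A·log|w−a|; A/(w−a)² gives −A/(w−a).

56129*log(w - 7)/15840 - 82*log(w - 2)/45 + 173*log(w - 1)/225 - 7*log(w + 1)/288 + 1322*log(w + 4)/2475 - 11/(60*w - 60) + C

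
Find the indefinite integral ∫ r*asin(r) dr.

r**2*asin(r)/2 + r*sqrt(-r**2 + 1)/4 - asin(r)/4 + C

Use integration by parts with u = arcsin(r), dv = r dr.
Then du = 1/sqrt(-r**2 + 1) dr.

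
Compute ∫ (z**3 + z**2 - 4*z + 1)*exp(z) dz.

Use integration by parts with u = z**3 + z**2 - 4*z + 1, dv = exp(z) dz, so v = exp(z).
Apply parts 3 times (tabular method): alternate signs, differentiate u down to 0, integrate dv up.

(z**3 - 2*z**2 + 1)*exp(z) + C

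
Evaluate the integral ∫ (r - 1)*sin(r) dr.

Use integration by parts with u = r - 1, dv = sin(r) dr, so v = -cos(r).
Apply parts 1 times (tabular method): alternate signs, differentiate u down to 0, integrate dv up.

-r*cos(r) + sin(r) + cos(r) + C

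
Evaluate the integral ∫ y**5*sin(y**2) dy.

Let u = y², du = 2y dy; rewrite as (1/2)∫ u^2·sin(1u) du.
Now integrate by parts 2 times.

-y**4*cos(y**2)/2 + y**2*sin(y**2) + cos(y**2) + C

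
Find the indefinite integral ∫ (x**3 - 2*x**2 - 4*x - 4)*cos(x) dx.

Use integration by parts with u = x**3 - 2*x**2 - 4*x - 4, dv = cos(x) dx, so v = sin(x).
Apply parts 3 times (tabular method): alternate signs, differentiate u down to 0, integrate dv up.

x**3*sin(x) - 2*x**2*sin(x) + 3*x**2*cos(x) - 10*x*sin(x) - 4*x*cos(x) - 10*cos(x) + C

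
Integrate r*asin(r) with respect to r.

r**2*asin(r)/2 + r*sqrt(-r**2 + 1)/4 - asin(r)/4 + C

Use integration by parts with u = arcsin(r), dv = r dr.
Then du = 1/sqrt(-r**2 + 1) dr.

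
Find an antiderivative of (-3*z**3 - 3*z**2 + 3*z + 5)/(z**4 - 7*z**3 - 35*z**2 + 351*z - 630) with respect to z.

-733*log(z - 6)/39 + 215*log(z - 5)/12 - 47*log(z - 3)/30 - 433*log(z + 7)/780 + C

Factor the denominator: (z - 6)*(z - 5)*(z - 3)*(z + 7).
Partial-fraction decomposition: -433/(780*(z + 7)) - 47/(30*(z - 3)) + 215/(12*(z - 5)) - 733/(39*(z - 6)).
Integrate each term: A/(z−a) contributes A·log|z−a|.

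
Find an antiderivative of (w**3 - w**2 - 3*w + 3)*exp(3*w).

(9*w**3 - 18*w**2 - 15*w + 32)*exp(3*w)/27 + C

Use integration by parts with u = w**3 - w**2 - 3*w + 3, dv = exp(3*w) dw, so v = exp(3*w)/3.
Apply parts 3 times (tabular method): alternate signs, differentiate u down to 0, integrate dv up.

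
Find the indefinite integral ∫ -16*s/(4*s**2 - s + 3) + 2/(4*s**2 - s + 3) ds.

-2*log(4*s**2 - s + 3) + C

Let u = 4*s**2 - s + 3, so du = (8*s - 1) ds.
Rewriting, the integral becomes -2·∫ 1/u du = -2·log(u).
Substituting back, u = 4*s**2 - s + 3.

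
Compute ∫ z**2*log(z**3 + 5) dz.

Let u = z**3 + 5, so du = (3*z**2) dz.
The integral becomes (1/3)·∫ log(u) du; integrate by parts with u′=log(u), dv′=du.

z**3*log(z**3 + 5)/3 - z**3/3 + 5*log(z**3 + 5)/3 + C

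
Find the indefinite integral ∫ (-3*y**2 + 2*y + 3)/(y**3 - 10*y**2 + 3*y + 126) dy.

-13*log(y - 7) + 31*log(y - 6)/3 - log(y + 3)/3 + C

Factor the denominator: (y - 7)*(y - 6)*(y + 3).
Partial-fraction decomposition: -1/(3*(y + 3)) + 31/(3*(y - 6)) - 13/(y - 7).
Integrate each term: A/(y−a) contributes A·log|y−a|.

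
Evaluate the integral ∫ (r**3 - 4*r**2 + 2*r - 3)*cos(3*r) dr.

Use integration by parts with u = r**3 - 4*r**2 + 2*r - 3, dv = cos(3*r) dr, so v = sin(3*r)/3.
Apply parts 3 times (tabular method): alternate signs, differentiate u down to 0, integrate dv up.

r**3*sin(3*r)/3 - 4*r**2*sin(3*r)/3 + r**2*cos(3*r)/3 + 4*r*sin(3*r)/9 - 8*r*cos(3*r)/9 - 19*sin(3*r)/27 + 4*cos(3*r)/27 + C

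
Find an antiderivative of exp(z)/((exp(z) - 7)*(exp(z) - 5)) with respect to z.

Let u = e^z, du = e^z dz.
The integral becomes ∫ du/((u-7)(u-5)); decompose into partial fractions.

log(exp(z) - 7)/2 - log(exp(z) - 5)/2 + C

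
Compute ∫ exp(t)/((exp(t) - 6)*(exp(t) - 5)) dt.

Let u = e^t, du = e^t dt.
The integral becomes ∫ du/((u-5)(u-6)); decompose into partial fractions.

log(exp(t) - 6) - log(exp(t) - 5) + C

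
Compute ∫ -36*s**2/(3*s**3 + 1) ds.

Let u = 3*s**3 + 1, so du = (9*s**2) ds.
Rewriting, the integral becomes -4·∫ 1/u du = -4·log(u).
Substituting back, u = 3*s**3 + 1.

-4*log(3*s**3 + 1) + C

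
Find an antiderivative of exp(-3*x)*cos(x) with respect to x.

exp(-3*x)*sin(x)/10 - 3*exp(-3*x)*cos(x)/10 + C

Let I denote the integral. Integrate by parts with u = cos(x), dv = exp(-3*x) dx, so v = -exp(-3*x)/3: I = -exp(-3*x)*cos(x)/3 − (1/3)·∫ exp(-3*x)*sin(x) dx.
Apply parts again with u = sin(x), dv = exp(-3*x) dx: ∫ exp(-3*x)*sin(x) dx = -exp(-3*x)*sin(x)/3 + (1/3)·I. Substituting back brings back I: I = exp(-3*x)*sin(x)/9 - exp(-3*x)*cos(x)/3 − (1/9)·I.
Solving for I: (1 + 1/9)·I equals the remaining terms, so I = (9/10)·(exp(-3*x)*sin(x)/9 - exp(-3*x)*cos(x)/3).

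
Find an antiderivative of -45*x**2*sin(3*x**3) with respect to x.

5*cos(3*x**3) + C

Let u = 3*x**3, so du = (9*x**2) dx.
Rewriting, the integral becomes -5·∫ sin(u) du = -5·-cos(u).
Substituting back, u = 3*x**3.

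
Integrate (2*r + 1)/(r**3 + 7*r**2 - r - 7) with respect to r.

3*log(r - 1)/16 + log(r + 1)/12 - 13*log(r + 7)/48 + C

Factor the denominator: (r - 1)*(r + 1)*(r + 7).
Partial-fraction decomposition: -13/(48*(r + 7)) + 1/(12*(r + 1)) + 3/(16*(r - 1)).
Integrate each term: A/(r−a) contributes A·log|r−a|.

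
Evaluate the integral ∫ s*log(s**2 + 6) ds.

s**2*log(s**2 + 6)/2 - s**2/2 + 3*log(s**2 + 6) + C

Let u = s**2 + 6, so du = (2*s) ds.
The integral becomes (1/2)·∫ log(u) du; integrate by parts with u′=log(u), dv′=du.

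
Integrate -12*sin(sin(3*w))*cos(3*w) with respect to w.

Let u = sin(3*w), so du = (3*cos(3*w)) dw.
Rewriting, the integral becomes -4·∫ sin(u) du = -4·-cos(u).
Substituting back, u = sin(3*w).

4*cos(sin(3*w)) + C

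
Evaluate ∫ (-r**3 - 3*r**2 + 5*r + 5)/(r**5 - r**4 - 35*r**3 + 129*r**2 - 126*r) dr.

-5*log(r)/126 + 131*log(r - 3)/450 - 5*log(r - 2)/18 + 83*log(r + 7)/3150 + 17/(15*r - 45) + C

Factor the denominator: r*(r - 3)**2*(r - 2)*(r + 7).
Partial-fraction decomposition: 83/(3150*(r + 7)) - 5/(18*(r - 2)) + 131/(450*(r - 3)) - 17/(15*(r - 3)**2) - 5/(126*r).
Integrate each term; A/(r−a) gives A·log|r−a|; A/(r−a)² gives −A/(r−a).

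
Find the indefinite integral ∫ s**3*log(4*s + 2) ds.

Use integration by parts with u = log(4*s + 2), dv = s**3 ds.
Then du = 4/(4*s + 2) ds and v = s**4/4.

s**4*log(4*s + 2)/4 - s**4/16 + s**3/24 - s**2/32 + s/32 - log(2*s + 1)/64 + C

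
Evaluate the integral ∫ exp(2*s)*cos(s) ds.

Let I denote the integral. Integrate by parts with u = cos(s), dv = exp(2*s) ds, so v = exp(2*s)/2: I = exp(2*s)*cos(s)/2 + (1/2)·∫ exp(2*s)*sin(s) ds.
Apply parts again with u = sin(s), dv = exp(2*s) ds: ∫ exp(2*s)*sin(s) ds = exp(2*s)*sin(s)/2 − (1/2)·I. Substituting back brings back I: I = exp(2*s)*sin(s)/4 + exp(2*s)*cos(s)/2 − (1/4)·I.
Solving for I: (1 + 1/4)·I equals the remaining terms, so I = (4/5)·(exp(2*s)*sin(s)/4 + exp(2*s)*cos(s)/2).

exp(2*s)*sin(s)/5 + 2*exp(2*s)*cos(s)/5 + C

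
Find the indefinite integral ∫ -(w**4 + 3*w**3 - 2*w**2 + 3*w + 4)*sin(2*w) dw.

Use integration by parts with u = w**4 + 3*w**3 - 2*w**2 + 3*w + 4, dv = -sin(2*w) dw, so v = cos(2*w)/2.
Apply parts 4 times (tabular method): alternate signs, differentiate u down to 0, integrate dv up.

w**4*cos(2*w)/2 - w**3*sin(2*w) + 3*w**3*cos(2*w)/2 - 9*w**2*sin(2*w)/4 - 5*w**2*cos(2*w)/2 + 5*w*sin(2*w)/2 - 3*w*cos(2*w)/4 + 3*sin(2*w)/8 + 13*cos(2*w)/4 + C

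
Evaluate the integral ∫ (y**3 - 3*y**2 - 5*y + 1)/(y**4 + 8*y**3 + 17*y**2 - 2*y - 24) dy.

-log(y - 1)/10 + 3*log(y + 2)/2 - 19*log(y + 3)/2 + 91*log(y + 4)/10 + C

Factor the denominator: (y - 1)*(y + 2)*(y + 3)*(y + 4).
Partial-fraction decomposition: 91/(10*(y + 4)) - 19/(2*(y + 3)) + 3/(2*(y + 2)) - 1/(10*(y - 1)).
Integrate each term: A/(y−a) contributes A·log|y−a|.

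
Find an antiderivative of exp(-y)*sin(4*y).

Let I denote the integral. Integrate by parts with u = sin(4*y), dv = exp(-y) dy, so v = -exp(-y): I = -exp(-y)*sin(4*y) + 4·∫ exp(-y)*cos(4*y) dy.
Apply parts again with u = cos(4*y), dv = exp(-y) dy: ∫ exp(-y)*cos(4*y) dy = -exp(-y)*cos(4*y) − 4·I. Substituting back brings back I: I = -exp(-y)*sin(4*y) - 4*exp(-y)*cos(4*y) − 16·I.
Solving for I: (1 + 16)·I equals the remaining terms, so I = (1/17)·(-exp(-y)*sin(4*y) - 4*exp(-y)*cos(4*y)).

-exp(-y)*sin(4*y)/17 - 4*exp(-y)*cos(4*y)/17 + C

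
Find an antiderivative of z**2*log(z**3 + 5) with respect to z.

Let u = z**3 + 5, so du = (3*z**2) dz.
The integral becomes (1/3)·∫ log(u) du; integrate by parts with u′=log(u), dv′=du.

z**3*log(z**3 + 5)/3 - z**3/3 + 5*log(z**3 + 5)/3 + C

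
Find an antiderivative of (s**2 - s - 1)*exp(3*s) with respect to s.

(9*s**2 - 15*s - 4)*exp(3*s)/27 + C

Use integration by parts with u = s**2 - s - 1, dv = exp(3*s) ds, so v = exp(3*s)/3.
Apply parts 2 times (tabular method): alternate signs, differentiate u down to 0, integrate dv up.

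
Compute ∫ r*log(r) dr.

r**2*log(r)/2 - r**2/4 + C

Use integration by parts with u = log(r), dv = r dr.
Then du = 1/r dr and v = r**2/2.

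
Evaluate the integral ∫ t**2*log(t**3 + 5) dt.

Let u = t**3 + 5, so du = (3*t**2) dt.
The integral becomes (1/3)·∫ log(u) du; integrate by parts with u′=log(u), dv′=du.

t**3*log(t**3 + 5)/3 - t**3/3 + 5*log(t**3 + 5)/3 + C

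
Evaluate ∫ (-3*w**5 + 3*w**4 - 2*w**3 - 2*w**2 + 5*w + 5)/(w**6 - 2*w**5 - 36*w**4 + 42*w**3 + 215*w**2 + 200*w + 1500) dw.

Factor the denominator: (w - 5)**2*(w + 3)*(w + 5)*(w**2 + 4).
Partial-fraction decomposition: -(787*w - 879)/(10933*(w**2 + 4)) - 1143/(580*(w + 5)) + 499/(832*(w + 3)) - 419043/(269120*(w - 5)) - 777/(232*(w - 5)**2).
Integrate each term; A/(w−a) gives A·log|w−a|; the (Bw+D)/(w²+p²) term gives a log and an atan.

-419043*log(w - 5)/269120 + 499*log(w + 3)/832 - 1143*log(w + 5)/580 - 787*log(w**2 + 4)/21866 + 879*atan(w/2)/21866 + 777/(232*w - 1160) + C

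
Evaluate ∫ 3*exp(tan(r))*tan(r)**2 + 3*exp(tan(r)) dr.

Let u = tan(r), so du = (tan(r)**2 + 1) dr.
Rewriting, the integral becomes 3·∫ e^u du = 3·e^u.
Substituting back, u = tan(r).

3*exp(tan(r)) + C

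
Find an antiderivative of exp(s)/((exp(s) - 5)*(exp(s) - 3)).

Let u = e^s, du = e^s ds.
The integral becomes ∫ du/((u-3)(u-5)); decompose into partial fractions.

log(exp(s) - 5)/2 - log(exp(s) - 3)/2 + C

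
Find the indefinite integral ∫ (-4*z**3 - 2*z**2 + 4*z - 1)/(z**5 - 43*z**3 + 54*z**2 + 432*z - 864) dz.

-273*log(z - 4)/80 + 12713*log(z - 3)/3969 - 207*log(z + 4)/784 + 767*log(z + 6)/1620 - 115/(63*z - 189) + C

Factor the denominator: (z - 4)*(z - 3)**2*(z + 4)*(z + 6).
Partial-fraction decomposition: 767/(1620*(z + 6)) - 207/(784*(z + 4)) + 12713/(3969*(z - 3)) + 115/(63*(z - 3)**2) - 273/(80*(z - 4)).
Integrate each term; A/(z−a) gives A·log|z−a|; A/(z−a)² gives −A/(z−a).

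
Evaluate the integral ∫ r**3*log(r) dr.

r**4*log(r)/4 - r**4/16 + C

Use integration by parts with u = log(r), dv = r**3 dr.
Then du = 1/r dr and v = r**4/4.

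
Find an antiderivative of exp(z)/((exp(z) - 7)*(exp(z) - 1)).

log(exp(z) - 7)/6 - log(exp(z) - 1)/6 + C

Let u = e^z, du = e^z dz.
The integral becomes ∫ du/((u-7)(u-1)); decompose into partial fractions.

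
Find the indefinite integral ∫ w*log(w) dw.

Use integration by parts with u = log(w), dv = w dw.
Then du = 1/w dw and v = w**2/2.

w**2*log(w)/2 - w**2/4 + C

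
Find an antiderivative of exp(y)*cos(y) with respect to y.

exp(y)*sin(y)/2 + exp(y)*cos(y)/2 + C

Let I denote the integral. Integrate by parts with u = cos(y), dv = exp(y) dy, so v = exp(y): I = exp(y)*cos(y) + ∫ exp(y)*sin(y) dy.
Apply parts again with u = sin(y), dv = exp(y) dy: ∫ exp(y)*sin(y) dy = exp(y)*sin(y) − I. Substituting back brings back I: I = exp(y)*sin(y) + exp(y)*cos(y) − I.
Solving for I: (1 + 1)·I equals the remaining terms, so I = (1/2)·(exp(y)*sin(y) + exp(y)*cos(y)).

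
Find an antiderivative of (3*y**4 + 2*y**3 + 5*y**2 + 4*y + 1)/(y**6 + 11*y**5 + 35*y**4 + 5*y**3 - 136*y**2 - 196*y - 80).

Factor the denominator: (y - 2)*(y + 1)**2*(y + 2)*(y + 4)*(y + 5).
Partial-fraction decomposition: -577/(112*(y + 5)) + 235/(36*(y + 4)) - 15/(8*(y + 2)) + 7/(16*(y + 1)) - 1/(12*(y + 1)**2) + 31/(504*(y - 2)).
Integrate each term; A/(y−a) gives A·log|y−a|; A/(y−a)² gives −A/(y−a).

31*log(y - 2)/504 + 7*log(y + 1)/16 - 15*log(y + 2)/8 + 235*log(y + 4)/36 - 577*log(y + 5)/112 + 1/(12*y + 12) + C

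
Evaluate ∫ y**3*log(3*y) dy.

y**4*(log(y) + log(3))/4 - y**4/16 + C

Use integration by parts with u = log(3*y), dv = y**3 dy.
Then du = 1/y dy and v = y**4/4.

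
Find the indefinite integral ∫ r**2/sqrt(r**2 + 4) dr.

r*sqrt(r**2 + 4)/2 - 2*log(r + sqrt(r**2 + 4)) + C

Substitute r = 2·tan(θ), so dr = 2·sec(θ)^2 dθ and the radical becomes sqrt(r**2 + 4) = 2·sec(θ) by the Pythagorean identity.
Integrate the resulting trig expression in θ, then back-substitute tan(θ) = r/2, sec(θ) = sqrt(r**2 + 4)/2 (absorbing any constant into C).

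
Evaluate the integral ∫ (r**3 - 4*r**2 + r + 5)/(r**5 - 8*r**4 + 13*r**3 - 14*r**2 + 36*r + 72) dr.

83*log(r - 6)/840 + log(r - 3)/156 - log(r + 1)/140 - 51*log(r**2 + 4)/1040 + 99*atan(r/2)/520 + C

Factor the denominator: (r - 6)*(r - 3)*(r + 1)*(r**2 + 4).
Partial-fraction decomposition: -3*(17*r - 66)/(520*(r**2 + 4)) - 1/(140*(r + 1)) + 1/(156*(r - 3)) + 83/(840*(r - 6)).
Integrate each term; A/(r−a) gives A·log|r−a|; the (Br+D)/(r²+p²) term gives a log and an atan.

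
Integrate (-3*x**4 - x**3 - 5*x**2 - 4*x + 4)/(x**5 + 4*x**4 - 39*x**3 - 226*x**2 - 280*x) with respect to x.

-log(x)/70 - 2605*log(x - 7)/2772 - 4*log(x + 2)/9 + 191*log(x + 4)/22 - 617*log(x + 5)/60 + C

Factor the denominator: x*(x - 7)*(x + 2)*(x + 4)*(x + 5).
Partial-fraction decomposition: -617/(60*(x + 5)) + 191/(22*(x + 4)) - 4/(9*(x + 2)) - 2605/(2772*(x - 7)) - 1/(70*x).
Integrate each term: A/(x−a) contributes A·log|x−a|.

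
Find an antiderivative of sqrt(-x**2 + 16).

x*sqrt(-x**2 + 16)/2 + 8*asin(x/4) + C

Substitute x = 4·sin(θ), so dx = 4·cos(θ) dθ and the radical becomes sqrt(-x**2 + 16) = 4·cos(θ) by the Pythagorean identity.
Integrate the resulting trig expression in θ, then back-substitute θ = asin(x/4), sin(θ) = x/4, cos(θ) = sqrt(-x**2 + 16)/4 (absorbing any constant into C).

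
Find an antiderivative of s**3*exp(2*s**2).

Let u = s², du = 2s ds; rewrite as (1/2)∫ u^1·exp(2u) du.
Now integrate by parts 1 time.

(2*s**2 - 1)*exp(2*s**2)/8 + C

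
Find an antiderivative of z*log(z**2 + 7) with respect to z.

Let u = z**2 + 7, so du = (2*z) dz.
The integral becomes (1/2)·∫ log(u) du; integrate by parts with u′=log(u), dv′=du.

z**2*log(z**2 + 7)/2 - z**2/2 + 7*log(z**2 + 7)/2 + C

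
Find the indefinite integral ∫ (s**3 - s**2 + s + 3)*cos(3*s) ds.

s**3*sin(3*s)/3 - s**2*sin(3*s)/3 + s**2*cos(3*s)/3 + s*sin(3*s)/9 - 2*s*cos(3*s)/9 + 29*sin(3*s)/27 + cos(3*s)/27 + C

Use integration by parts with u = s**3 - s**2 + s + 3, dv = cos(3*s) ds, so v = sin(3*s)/3.
Apply parts 3 times (tabular method): alternate signs, differentiate u down to 0, integrate dv up.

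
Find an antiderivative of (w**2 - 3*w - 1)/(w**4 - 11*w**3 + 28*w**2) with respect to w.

-95*log(w)/784 + 9*log(w - 7)/49 - log(w - 4)/16 + 1/(28*w) + C

Factor the denominator: w**2*(w - 7)*(w - 4).
Partial-fraction decomposition: -1/(16*(w - 4)) + 9/(49*(w - 7)) - 95/(784*w) - 1/(28*w**2).
Integrate each term; A/(w−a) gives A·log|w−a|; A/(w−a)² gives −A/(w−a).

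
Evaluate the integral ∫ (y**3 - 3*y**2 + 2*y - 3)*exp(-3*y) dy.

(-9*y**3 + 18*y**2 - 6*y + 25)*exp(-3*y)/27 + C

Use integration by parts with u = y**3 - 3*y**2 + 2*y - 3, dv = exp(-3*y) dy, so v = -exp(-3*y)/3.
Apply parts 3 times (tabular method): alternate signs, differentiate u down to 0, integrate dv up.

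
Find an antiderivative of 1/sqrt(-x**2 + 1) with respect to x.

asin(x) + C

Substitute x = sin(θ), so dx = cos(θ) dθ and the radical becomes sqrt(-x**2 + 1) = cos(θ) by the Pythagorean identity.
Integrate the resulting trig expression in θ, then back-substitute θ = asin(x), sin(θ) = x, cos(θ) = sqrt(-x**2 + 1) (absorbing any constant into C).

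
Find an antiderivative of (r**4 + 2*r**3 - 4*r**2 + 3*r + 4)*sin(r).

Use integration by parts with u = r**4 + 2*r**3 - 4*r**2 + 3*r + 4, dv = sin(r) dr, so v = -cos(r).
Apply parts 4 times (tabular method): alternate signs, differentiate u down to 0, integrate dv up.

-r**4*cos(r) + 4*r**3*sin(r) - 2*r**3*cos(r) + 6*r**2*sin(r) + 16*r**2*cos(r) - 32*r*sin(r) + 9*r*cos(r) - 9*sin(r) - 36*cos(r) + C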